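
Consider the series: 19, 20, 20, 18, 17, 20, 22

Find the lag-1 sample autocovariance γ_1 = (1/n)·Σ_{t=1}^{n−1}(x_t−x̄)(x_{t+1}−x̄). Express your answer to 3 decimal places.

Mean x̄ = (19 + 20 + 20 + 18 + 17 + 20 + 22)/7 = 19.4286
Deviations: -0.4286, 0.5714, 0.5714, -1.4286, -2.4286, 0.5714, 2.5714
Σ_{t=1}^{6}(x_t−x̄)(x_{t+1}−x̄) = 2.8163
γ_1 = 2.8163 / 7 = 0.402

0.402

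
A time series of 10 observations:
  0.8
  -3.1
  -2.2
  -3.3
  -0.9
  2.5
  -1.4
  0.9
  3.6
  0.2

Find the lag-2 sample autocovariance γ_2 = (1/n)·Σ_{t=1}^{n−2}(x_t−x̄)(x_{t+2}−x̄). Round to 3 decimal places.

-0.059

Mean x̄ = (0.8 − 3.1 − 2.2 − 3.3 − 0.9 + 2.5 − 1.4 + 0.9 + 3.6 + 0.2)/10 = -0.2900
Σ_{t=1}^{8}(x_t−x̄)(x_{t+2}−x̄) = -0.5942
γ_2 = -0.5942 / 10 = -0.059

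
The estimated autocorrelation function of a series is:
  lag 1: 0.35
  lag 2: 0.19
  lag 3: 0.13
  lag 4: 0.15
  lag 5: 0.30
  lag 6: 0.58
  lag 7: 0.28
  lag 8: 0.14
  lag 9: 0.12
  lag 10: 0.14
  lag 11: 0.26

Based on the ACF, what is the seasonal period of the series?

6

The largest autocorrelation is r_6 = 0.58; the remaining lags stay at or below 0.35. The elevated value at lag 1 (0.35), dropping to 0.19 at lag 2, reflects decaying short-term dependence rather than seasonality.
The dominant spike at lag 6 indicates a seasonal period of 6.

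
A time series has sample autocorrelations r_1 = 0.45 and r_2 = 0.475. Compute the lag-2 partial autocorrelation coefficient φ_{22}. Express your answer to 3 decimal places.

φ_{22} = (r_2 − r_1²) / (1 − r_1²)
r_1² = (0.45)² = 0.2025
Numerator = 0.475 − 0.2025 = 0.2725; denominator = 1 − 0.2025 = 0.7975
φ_{22} = 0.2725 / 0.7975 = 0.342

0.342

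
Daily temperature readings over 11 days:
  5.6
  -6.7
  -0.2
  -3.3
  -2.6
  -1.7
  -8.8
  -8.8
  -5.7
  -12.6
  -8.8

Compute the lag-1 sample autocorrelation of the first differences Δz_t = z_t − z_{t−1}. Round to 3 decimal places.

First differences Δz: -12.3, 6.5, -3.1, 0.7, 0.9, -7.1, 0.0, 3.1, -6.9, 3.8
Mean of differences = -1.4400
Numerator Σ(Δz_t−Δz̄)(Δz_{t+1}−Δz̄) = -166.2096
Denominator Σ(Δz_t−Δz̄)² = 305.7840
r_1(Δz) = -166.2096 / 305.7840 = -0.544

-0.544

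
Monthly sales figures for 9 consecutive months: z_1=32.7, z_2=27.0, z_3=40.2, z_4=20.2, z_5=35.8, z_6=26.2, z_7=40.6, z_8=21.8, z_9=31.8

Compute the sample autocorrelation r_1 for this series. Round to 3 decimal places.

-0.816

Mean z̄ = (32.7 + 27.0 + 40.2 + 20.2 + 35.8 + 26.2 + 40.6 + 21.8 + 31.8)/9 = 30.7000
Numerator Σ_{t=1}^{8}(z_t−z̄)(z_{t+1}−z̄) = -361.2500
Denominator Σ(z_t−z̄)² = 442.8800
r_1 = -361.2500 / 442.8800 = -0.816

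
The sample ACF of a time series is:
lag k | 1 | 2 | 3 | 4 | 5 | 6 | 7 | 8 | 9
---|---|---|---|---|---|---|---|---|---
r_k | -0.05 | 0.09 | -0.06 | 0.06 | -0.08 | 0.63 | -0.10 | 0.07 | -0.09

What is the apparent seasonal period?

6

The largest autocorrelation is r_6 = 0.63; the remaining lags stay at or below 0.09.
The dominant spike at lag 6 indicates a seasonal period of 6.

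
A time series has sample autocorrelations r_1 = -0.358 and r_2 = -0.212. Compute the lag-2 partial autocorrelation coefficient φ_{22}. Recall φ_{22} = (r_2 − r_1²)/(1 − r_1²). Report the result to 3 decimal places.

-0.390

φ_{22} = (r_2 − r_1²) / (1 − r_1²)
r_1² = (-0.358)² = 0.128164
Numerator = -0.212 − 0.1282 = -0.3402; denominator = 1 − 0.1282 = 0.8718
φ_{22} = -0.3402 / 0.8718 = -0.390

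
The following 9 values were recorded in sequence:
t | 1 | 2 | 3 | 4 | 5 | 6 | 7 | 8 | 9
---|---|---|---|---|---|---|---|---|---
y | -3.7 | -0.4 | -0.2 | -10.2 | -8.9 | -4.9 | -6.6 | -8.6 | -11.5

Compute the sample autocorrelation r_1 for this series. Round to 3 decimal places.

Mean ȳ = (-3.7 − 0.4 − 0.2 − 10.2 − 8.9 − 4.9 − 6.6 − 8.6 − 11.5)/9 = -6.1111
Numerator Σ_{t=1}^{8}(y_t−ȳ)(y_{t+1}−ȳ) = 45.4221
Denominator Σ(y_t−ȳ)² = 134.8089
r_1 = 45.4221 / 134.8089 = 0.337

0.337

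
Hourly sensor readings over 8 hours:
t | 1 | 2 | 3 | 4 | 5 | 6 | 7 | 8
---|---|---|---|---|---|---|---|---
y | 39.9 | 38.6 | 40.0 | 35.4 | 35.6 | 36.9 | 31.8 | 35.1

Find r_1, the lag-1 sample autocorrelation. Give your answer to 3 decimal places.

Mean ȳ = (39.9 + 38.6 + 40.0 + 35.4 + 35.6 + 36.9 + 31.8 + 35.1)/8 = 36.6625
Numerator Σ_{t=1}^{7}(y_t−ȳ)(y_{t+1}−ȳ) = 16.0573
Denominator Σ(y_t−ȳ)² = 54.2388
r_1 = 16.0573 / 54.2388 = 0.296

0.296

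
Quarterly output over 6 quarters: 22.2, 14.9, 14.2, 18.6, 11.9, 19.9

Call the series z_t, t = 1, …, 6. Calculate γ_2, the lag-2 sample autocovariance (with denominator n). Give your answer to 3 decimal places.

Mean z̄ = (22.2 + 14.9 + 14.2 + 18.6 + 11.9 + 19.9)/6 = 16.9500
Deviations: 5.2500, -2.0500, -2.7500, 1.6500, -5.0500, 2.9500
Σ_{t=1}^{4}(z_t−z̄)(z_{t+2}−z̄) = 0.9350
γ_2 = 0.9350 / 6 = 0.156

0.156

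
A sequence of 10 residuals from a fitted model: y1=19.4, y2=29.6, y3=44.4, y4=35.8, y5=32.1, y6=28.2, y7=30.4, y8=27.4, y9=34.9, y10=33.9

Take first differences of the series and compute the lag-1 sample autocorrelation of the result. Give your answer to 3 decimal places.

First differences Δy: 10.2, 14.8, -8.6, -3.7, -3.9, 2.2, -3.0, 7.5, -1.0
Mean of differences = 1.6111
Numerator Σ(Δy_t−Δȳ)(Δy_{t+1}−Δȳ) = 13.6154
Denominator Σ(Δy_t−Δȳ)² = 473.6689
r_1(Δy) = 13.6154 / 473.6689 = 0.029

0.029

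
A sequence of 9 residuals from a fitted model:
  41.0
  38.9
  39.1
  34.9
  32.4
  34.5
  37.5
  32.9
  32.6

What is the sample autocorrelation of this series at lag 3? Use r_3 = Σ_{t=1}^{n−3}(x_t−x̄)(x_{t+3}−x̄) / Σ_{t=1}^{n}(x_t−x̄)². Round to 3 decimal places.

Mean x̄ = (41.0 + 38.9 + 39.1 + 34.9 + 32.4 + 34.5 + 37.5 + 32.9 + 32.6)/9 = 35.9778
Σ(x_t−x̄)(x_{t+3}−x̄) = (-5.4128) + (-10.4551) + (-4.6140) + (-1.6406) + (11.0116) + (4.9916) = -6.1193
Denominator Σ(x_t−x̄)² = 82.8556
r_3 = -6.1193 / 82.8556 = -0.074

-0.074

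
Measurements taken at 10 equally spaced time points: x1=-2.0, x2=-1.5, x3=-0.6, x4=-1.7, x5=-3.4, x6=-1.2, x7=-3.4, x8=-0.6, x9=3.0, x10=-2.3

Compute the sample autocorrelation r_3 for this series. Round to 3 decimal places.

Mean x̄ = (-2.0 − 1.5 − 0.6 − 1.7 − 3.4 − 1.2 − 3.4 − 0.6 + 3.0 − 2.3)/10 = -1.3700
Σ(x_t−x̄)(x_{t+3}−x̄) = (0.2079) + (0.2639) + (0.1309) + (0.6699) + (-1.5631) + (0.7429) + (1.8879) = 2.3403
Denominator Σ(x_t−x̄)² = 29.9410
r_3 = 2.3403 / 29.9410 = 0.078

0.078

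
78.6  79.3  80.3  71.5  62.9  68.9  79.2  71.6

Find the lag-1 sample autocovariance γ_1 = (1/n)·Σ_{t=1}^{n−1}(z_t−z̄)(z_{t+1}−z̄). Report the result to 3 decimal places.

10.931

Mean z̄ = (78.6 + 79.3 + 80.3 + 71.5 + 62.9 + 68.9 + 79.2 + 71.6)/8 = 74.0375
Deviations: 4.5625, 5.2625, 6.2625, -2.5375, -11.1375, -5.1375, 5.1625, -2.4375
Σ_{t=1}^{7}(z_t−z̄)(z_{t+1}−z̄) = 87.4498
γ_1 = 87.4498 / 8 = 10.931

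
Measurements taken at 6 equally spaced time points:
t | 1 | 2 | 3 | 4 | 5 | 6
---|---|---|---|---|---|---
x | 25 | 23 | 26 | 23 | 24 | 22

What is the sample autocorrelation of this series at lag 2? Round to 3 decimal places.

Mean x̄ = (25 + 23 + 26 + 23 + 24 + 22)/6 = 23.8333
Numerator Σ_{t=1}^{4}(x_t−x̄)(x_{t+2}−x̄) = 5.1111
Denominator Σ(x_t−x̄)² = 10.8333
r_2 = 5.1111 / 10.8333 = 0.472

0.472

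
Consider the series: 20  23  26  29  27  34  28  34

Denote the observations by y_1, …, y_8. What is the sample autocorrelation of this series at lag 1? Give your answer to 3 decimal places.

0.244

Mean ȳ = (20 + 23 + 26 + 29 + 27 + 34 + 28 + 34)/8 = 27.6250
Deviations from mean: -7.6250, -4.6250, -1.6250, 1.3750, -0.6250, 6.3750, 0.3750, 6.3750
Σ(y_t−ȳ)(y_{t+1}−ȳ) = (35.2656) + (7.5156) + (-2.2344) + (-0.8594) + (-3.9844) + (2.3906) + (2.3906) = 40.4844
Denominator Σ(y_t−ȳ)² = 165.8750
r_1 = 40.4844 / 165.8750 = 0.244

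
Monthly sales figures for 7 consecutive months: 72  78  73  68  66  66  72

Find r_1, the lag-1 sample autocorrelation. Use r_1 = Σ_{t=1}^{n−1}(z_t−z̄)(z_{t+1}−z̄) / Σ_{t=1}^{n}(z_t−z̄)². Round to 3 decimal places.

Mean z̄ = (72 + 78 + 73 + 68 + 66 + 66 + 72)/7 = 70.7143
Σ(z_t−z̄)(z_{t+1}−z̄) = (9.3673) + (16.6531) + (-6.2041) + (12.7959) + (22.2245) + (-6.0612) = 48.7755
Denominator Σ(z_t−z̄)² = 113.4286
r_1 = 48.7755 / 113.4286 = 0.430

0.430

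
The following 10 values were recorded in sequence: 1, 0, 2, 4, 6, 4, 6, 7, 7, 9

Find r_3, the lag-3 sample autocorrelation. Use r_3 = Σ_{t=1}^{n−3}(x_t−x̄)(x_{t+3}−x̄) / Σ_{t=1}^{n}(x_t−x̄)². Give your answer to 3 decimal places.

Mean x̄ = (1 + 0 + 2 + 4 + 6 + 4 + 6 + 7 + 7 + 9)/10 = 4.6000
Σ(x_t−x̄)(x_{t+3}−x̄) = (2.1600) + (-6.4400) + (1.5600) + (-0.8400) + (3.3600) + (-1.4400) + (6.1600) = 4.5200
Denominator Σ(x_t−x̄)² = 76.4000
r_3 = 4.5200 / 76.4000 = 0.059

0.059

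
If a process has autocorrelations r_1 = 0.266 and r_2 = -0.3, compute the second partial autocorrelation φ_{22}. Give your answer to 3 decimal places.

φ_{22} = (r_2 − r_1²) / (1 − r_1²)
r_1² = (0.266)² = 0.070756
Numerator = -0.3 − 0.0708 = -0.3708; denominator = 1 − 0.0708 = 0.9292
φ_{22} = -0.3708 / 0.9292 = -0.399

-0.399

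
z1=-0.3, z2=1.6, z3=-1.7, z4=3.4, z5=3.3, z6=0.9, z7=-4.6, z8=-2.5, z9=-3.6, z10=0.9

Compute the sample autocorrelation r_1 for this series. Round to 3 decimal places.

0.252

Mean z̄ = (-0.3 + 1.6 − 1.7 + 3.4 + 3.3 + 0.9 − 4.6 − 2.5 − 3.6 + 0.9)/10 = -0.2600
Numerator Σ_{t=1}^{9}(z_t−z̄)(z_{t+1}−z̄) = 17.4304
Denominator Σ(z_t−z̄)² = 69.3040
r_1 = 17.4304 / 69.3040 = 0.252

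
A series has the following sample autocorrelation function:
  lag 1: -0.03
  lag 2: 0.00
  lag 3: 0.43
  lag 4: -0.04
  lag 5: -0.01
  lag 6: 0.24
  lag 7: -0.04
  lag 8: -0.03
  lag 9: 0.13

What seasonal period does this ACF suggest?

3

The largest autocorrelation is r_3 = 0.43, with a weaker echo at lag 6 (0.24); the remaining lags stay at or below 0.13.
The dominant spike at lag 3 indicates a seasonal period of 3.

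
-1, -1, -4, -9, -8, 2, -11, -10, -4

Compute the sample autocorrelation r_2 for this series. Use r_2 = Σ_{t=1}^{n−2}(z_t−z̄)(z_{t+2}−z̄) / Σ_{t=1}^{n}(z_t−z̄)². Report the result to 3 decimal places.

-0.394

Mean z̄ = (-1 − 1 − 4 − 9 − 8 + 2 − 11 − 10 − 4)/9 = -5.1111
Σ(z_t−z̄)(z_{t+2}−z̄) = (4.5679) + (-15.9877) + (-3.2099) + (-27.6543) + (17.0123) + (-34.7654) + (-6.5432) = -66.5802
Denominator Σ(z_t−z̄)² = 168.8889
r_2 = -66.5802 / 168.8889 = -0.394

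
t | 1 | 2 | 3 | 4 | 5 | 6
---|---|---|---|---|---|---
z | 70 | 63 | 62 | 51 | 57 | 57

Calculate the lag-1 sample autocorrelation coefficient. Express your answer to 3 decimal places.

Mean z̄ = (70 + 63 + 62 + 51 + 57 + 57)/6 = 60.0000
Σ(z_t−z̄)(z_{t+1}−z̄) = (30.0000) + (6.0000) + (-18.0000) + (27.0000) + (9.0000) = 54.0000
Denominator Σ(z_t−z̄)² = 212.0000
r_1 = 54.0000 / 212.0000 = 0.255

0.255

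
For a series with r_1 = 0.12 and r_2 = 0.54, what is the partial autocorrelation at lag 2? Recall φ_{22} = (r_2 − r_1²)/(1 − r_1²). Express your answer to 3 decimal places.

0.533

φ_{22} = (r_2 − r_1²) / (1 − r_1²)
r_1² = (0.12)² = 0.0144
Numerator = 0.54 − 0.0144 = 0.5256; denominator = 1 − 0.0144 = 0.9856
φ_{22} = 0.5256 / 0.9856 = 0.533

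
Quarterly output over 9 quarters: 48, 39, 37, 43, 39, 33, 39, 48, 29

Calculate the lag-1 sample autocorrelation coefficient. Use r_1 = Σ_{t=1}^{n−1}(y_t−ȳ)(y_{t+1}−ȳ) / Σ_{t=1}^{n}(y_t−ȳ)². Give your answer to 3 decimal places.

Mean ȳ = (48 + 39 + 37 + 43 + 39 + 33 + 39 + 48 + 29)/9 = 39.4444
Numerator Σ_{t=1}^{8}(y_t−ȳ)(y_{t+1}−ȳ) = -100.4198
Denominator Σ(y_t−ȳ)² = 316.2222
r_1 = -100.4198 / 316.2222 = -0.318

-0.318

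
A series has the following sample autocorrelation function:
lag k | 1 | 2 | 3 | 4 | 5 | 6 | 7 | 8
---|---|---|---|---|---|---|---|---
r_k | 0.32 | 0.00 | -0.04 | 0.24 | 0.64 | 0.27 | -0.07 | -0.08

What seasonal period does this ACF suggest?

The largest autocorrelation is r_5 = 0.64; the remaining lags stay at or below 0.32. The elevated value at lag 1 (0.32), dropping to 0.00 at lag 2, reflects decaying short-term dependence rather than seasonality.
The dominant spike at lag 5 indicates a seasonal period of 5.

5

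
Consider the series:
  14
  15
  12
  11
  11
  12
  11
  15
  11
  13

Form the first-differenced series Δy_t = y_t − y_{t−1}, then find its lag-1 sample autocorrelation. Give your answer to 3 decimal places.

-0.603

First differences Δy: 1, -3, -1, 0, 1, -1, 4, -4, 2
Mean of differences = -0.1111
Numerator Σ(Δy_t−Δȳ)(Δy_{t+1}−Δȳ) = -29.4568
Denominator Σ(Δy_t−Δȳ)² = 48.8889
r_1(Δy) = -29.4568 / 48.8889 = -0.603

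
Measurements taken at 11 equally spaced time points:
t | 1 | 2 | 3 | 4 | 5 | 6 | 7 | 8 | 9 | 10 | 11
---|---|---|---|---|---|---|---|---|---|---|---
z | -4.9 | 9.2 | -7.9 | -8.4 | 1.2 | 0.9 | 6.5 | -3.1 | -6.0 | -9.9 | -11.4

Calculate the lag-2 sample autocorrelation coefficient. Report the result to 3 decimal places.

-0.134

Mean z̄ = (-4.9 + 9.2 − 7.9 − 8.4 + 1.2 + 0.9 + 6.5 − 3.1 − 6.0 − 9.9 − 11.4)/11 = -3.0727
Numerator Σ_{t=1}^{9}(z_t−z̄)(z_{t+2}−z̄) = -61.0151
Denominator Σ(z_t−z̄)² = 455.8418
r_2 = -61.0151 / 455.8418 = -0.134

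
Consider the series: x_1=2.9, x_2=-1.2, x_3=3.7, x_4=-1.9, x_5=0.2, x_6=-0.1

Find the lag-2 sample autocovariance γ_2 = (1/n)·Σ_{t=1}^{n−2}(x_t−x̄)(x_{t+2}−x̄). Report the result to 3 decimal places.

2.023

Mean x̄ = (2.9 − 1.2 + 3.7 − 1.9 + 0.2 − 0.1)/6 = 0.6000
Deviations: 2.3000, -1.8000, 3.1000, -2.5000, -0.4000, -0.7000
Σ_{t=1}^{4}(x_t−x̄)(x_{t+2}−x̄) = 12.1400
γ_2 = 12.1400 / 6 = 2.023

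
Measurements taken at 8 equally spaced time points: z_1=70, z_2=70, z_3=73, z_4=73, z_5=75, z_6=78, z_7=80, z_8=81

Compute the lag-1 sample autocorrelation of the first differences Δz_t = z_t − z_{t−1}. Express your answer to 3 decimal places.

First differences Δz: 0, 3, 0, 2, 3, 2, 1
Mean of differences = 1.5714
Numerator Σ(Δz_t−Δz̄)(Δz_{t+1}−Δz̄) = -4.1837
Denominator Σ(Δz_t−Δz̄)² = 9.7143
r_1(Δz) = -4.1837 / 9.7143 = -0.431

-0.431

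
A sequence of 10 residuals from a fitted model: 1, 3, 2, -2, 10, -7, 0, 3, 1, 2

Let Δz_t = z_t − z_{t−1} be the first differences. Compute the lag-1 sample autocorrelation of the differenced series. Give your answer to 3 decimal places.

First differences Δz: 2, -1, -4, 12, -17, 7, 3, -2, 1
Mean of differences = 0.1111
Numerator Σ(Δz_t−Δz̄)(Δz_{t+1}−Δz̄) = -355.7901
Denominator Σ(Δz_t−Δz̄)² = 516.8889
r_1(Δz) = -355.7901 / 516.8889 = -0.688

-0.688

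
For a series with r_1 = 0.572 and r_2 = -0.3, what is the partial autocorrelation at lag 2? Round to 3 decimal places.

φ_{22} = (r_2 − r_1²) / (1 − r_1²)
r_1² = (0.572)² = 0.327184
Numerator = -0.3 − 0.3272 = -0.6272; denominator = 1 − 0.3272 = 0.6728
φ_{22} = -0.6272 / 0.6728 = -0.932

-0.932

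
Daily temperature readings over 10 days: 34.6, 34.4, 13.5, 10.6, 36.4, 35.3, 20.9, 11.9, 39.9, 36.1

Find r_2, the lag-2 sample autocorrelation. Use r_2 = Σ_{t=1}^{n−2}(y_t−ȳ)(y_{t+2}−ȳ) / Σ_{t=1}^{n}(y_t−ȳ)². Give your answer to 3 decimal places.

-0.708

Mean ȳ = (34.6 + 34.4 + 13.5 + 10.6 + 36.4 + 35.3 + 20.9 + 11.9 + 39.9 + 36.1)/10 = 27.3600
Numerator Σ_{t=1}^{8}(y_t−ȳ)(y_{t+2}−ȳ) = -873.9852
Denominator Σ(y_t−ȳ)² = 1234.1240
r_2 = -873.9852 / 1234.1240 = -0.708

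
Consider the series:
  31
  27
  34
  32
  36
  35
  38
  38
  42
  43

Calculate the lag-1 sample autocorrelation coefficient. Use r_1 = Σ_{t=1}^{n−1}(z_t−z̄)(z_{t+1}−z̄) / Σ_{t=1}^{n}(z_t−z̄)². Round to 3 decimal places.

Mean z̄ = (31 + 27 + 34 + 32 + 36 + 35 + 38 + 38 + 42 + 43)/10 = 35.6000
Numerator Σ_{t=1}^{9}(z_t−z̄)(z_{t+1}−z̄) = 124.4400
Denominator Σ(z_t−z̄)² = 218.4000
r_1 = 124.4400 / 218.4000 = 0.570

0.570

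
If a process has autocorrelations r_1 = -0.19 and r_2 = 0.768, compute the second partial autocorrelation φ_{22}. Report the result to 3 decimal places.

φ_{22} = (r_2 − r_1²) / (1 − r_1²)
r_1² = (-0.19)² = 0.0361
Numerator = 0.768 − 0.0361 = 0.7319; denominator = 1 − 0.0361 = 0.9639
φ_{22} = 0.7319 / 0.9639 = 0.759

0.759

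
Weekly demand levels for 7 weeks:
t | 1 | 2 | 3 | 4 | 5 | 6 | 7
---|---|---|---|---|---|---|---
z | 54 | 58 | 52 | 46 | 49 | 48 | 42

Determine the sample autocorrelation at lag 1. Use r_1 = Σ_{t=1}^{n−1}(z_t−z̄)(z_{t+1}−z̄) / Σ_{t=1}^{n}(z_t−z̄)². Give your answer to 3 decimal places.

0.370

Mean z̄ = (54 + 58 + 52 + 46 + 49 + 48 + 42)/7 = 49.8571
Deviations from mean: 4.1429, 8.1429, 2.1429, -3.8571, -0.8571, -1.8571, -7.8571
Σ(z_t−z̄)(z_{t+1}−z̄) = (33.7347) + (17.4490) + (-8.2653) + (3.3061) + (1.5918) + (14.5918) = 62.4082
Denominator Σ(z_t−z̄)² = 168.8571
r_1 = 62.4082 / 168.8571 = 0.370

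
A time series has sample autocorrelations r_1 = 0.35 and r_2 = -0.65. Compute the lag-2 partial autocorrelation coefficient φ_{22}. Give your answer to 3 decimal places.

-0.880

φ_{22} = (r_2 − r_1²) / (1 − r_1²)
r_1² = (0.35)² = 0.1225
Numerator = -0.65 − 0.1225 = -0.7725; denominator = 1 − 0.1225 = 0.8775
φ_{22} = -0.7725 / 0.8775 = -0.880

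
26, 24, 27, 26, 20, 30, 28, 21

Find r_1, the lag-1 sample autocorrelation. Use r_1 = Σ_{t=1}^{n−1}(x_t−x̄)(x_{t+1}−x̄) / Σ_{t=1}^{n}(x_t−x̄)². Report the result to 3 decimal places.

-0.360

Mean x̄ = (26 + 24 + 27 + 26 + 20 + 30 + 28 + 21)/8 = 25.2500
Deviations from mean: 0.7500, -1.2500, 1.7500, 0.7500, -5.2500, 4.7500, 2.7500, -4.2500
Σ(x_t−x̄)(x_{t+1}−x̄) = (-0.9375) + (-2.1875) + (1.3125) + (-3.9375) + (-24.9375) + (13.0625) + (-11.6875) = -29.3125
Denominator Σ(x_t−x̄)² = 81.5000
r_1 = -29.3125 / 81.5000 = -0.360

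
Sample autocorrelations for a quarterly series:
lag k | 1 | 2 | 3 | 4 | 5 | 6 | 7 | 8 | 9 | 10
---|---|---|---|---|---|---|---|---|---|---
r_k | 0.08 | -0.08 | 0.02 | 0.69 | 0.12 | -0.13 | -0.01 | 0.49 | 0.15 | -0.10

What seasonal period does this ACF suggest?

The largest autocorrelation is r_4 = 0.69, with a weaker echo at lag 8 (0.49); the remaining lags stay at or below 0.15.
The dominant spike at lag 4 indicates a seasonal period of 4.

4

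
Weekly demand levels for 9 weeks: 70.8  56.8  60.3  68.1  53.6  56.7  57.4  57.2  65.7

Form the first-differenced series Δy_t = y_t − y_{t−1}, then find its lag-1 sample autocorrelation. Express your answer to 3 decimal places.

First differences Δy: -14.0, 3.5, 7.8, -14.5, 3.1, 0.7, -0.2, 8.5
Mean of differences = -0.6375
Numerator Σ(Δy_t−Δȳ)(Δy_{t+1}−Δȳ) = -179.5714
Denominator Σ(Δy_t−Δȳ)² = 558.4788
r_1(Δy) = -179.5714 / 558.4788 = -0.322

-0.322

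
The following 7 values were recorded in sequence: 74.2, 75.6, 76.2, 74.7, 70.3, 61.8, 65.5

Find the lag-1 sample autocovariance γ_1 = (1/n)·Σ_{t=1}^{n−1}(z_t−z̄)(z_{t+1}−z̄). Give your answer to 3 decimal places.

Mean z̄ = (74.2 + 75.6 + 76.2 + 74.7 + 70.3 + 61.8 + 65.5)/7 = 71.1857
Deviations: 3.0143, 4.4143, 5.0143, 3.5143, -0.8857, -9.3857, -5.6857
Σ_{t=1}^{6}(z_t−z̄)(z_{t+1}−z̄) = 111.6269
γ_1 = 111.6269 / 7 = 15.947

15.947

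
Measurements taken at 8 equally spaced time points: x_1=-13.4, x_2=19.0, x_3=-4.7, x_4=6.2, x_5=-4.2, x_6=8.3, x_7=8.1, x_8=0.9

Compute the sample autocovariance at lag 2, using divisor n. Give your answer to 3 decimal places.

24.817

Mean x̄ = (-13.4 + 19.0 − 4.7 + 6.2 − 4.2 + 8.3 + 8.1 + 0.9)/8 = 2.5250
Σ_{t=1}^{6}(x_t−x̄)(x_{t+2}−x̄) = 198.5388
γ_2 = 198.5388 / 8 = 24.817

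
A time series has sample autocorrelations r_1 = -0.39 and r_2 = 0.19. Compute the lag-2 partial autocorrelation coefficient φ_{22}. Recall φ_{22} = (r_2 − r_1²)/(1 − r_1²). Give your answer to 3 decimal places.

φ_{22} = (r_2 − r_1²) / (1 − r_1²)
r_1² = (-0.39)² = 0.1521
Numerator = 0.19 − 0.1521 = 0.0379; denominator = 1 − 0.1521 = 0.8479
φ_{22} = 0.0379 / 0.8479 = 0.045

0.045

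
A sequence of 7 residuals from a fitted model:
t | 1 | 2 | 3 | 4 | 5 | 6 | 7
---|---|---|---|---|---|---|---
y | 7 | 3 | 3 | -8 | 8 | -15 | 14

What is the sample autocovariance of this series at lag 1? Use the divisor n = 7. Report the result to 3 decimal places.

-53.644

Mean ȳ = (7 + 3 + 3 − 8 + 8 − 15 + 14)/7 = 1.7143
Σ_{t=1}^{6}(y_t−ȳ)(y_{t+1}−ȳ) = -375.5102
γ_1 = -375.5102 / 7 = -53.644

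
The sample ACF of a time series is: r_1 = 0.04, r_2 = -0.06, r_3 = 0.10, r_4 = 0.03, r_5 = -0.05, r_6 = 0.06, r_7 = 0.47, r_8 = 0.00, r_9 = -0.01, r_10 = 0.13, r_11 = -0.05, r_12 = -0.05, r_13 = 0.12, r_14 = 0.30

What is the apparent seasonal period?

The largest autocorrelation is r_7 = 0.47, with a weaker echo at lag 14 (0.30); the remaining lags stay at or below 0.13.
The dominant spike at lag 7 indicates a seasonal period of 7.

7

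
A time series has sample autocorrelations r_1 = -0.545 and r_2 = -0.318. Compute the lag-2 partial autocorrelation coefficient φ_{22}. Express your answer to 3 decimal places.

φ_{22} = (r_2 − r_1²) / (1 − r_1²)
r_1² = (-0.545)² = 0.297025
Numerator = -0.318 − 0.2970 = -0.6150; denominator = 1 − 0.2970 = 0.7030
φ_{22} = -0.6150 / 0.7030 = -0.875

-0.875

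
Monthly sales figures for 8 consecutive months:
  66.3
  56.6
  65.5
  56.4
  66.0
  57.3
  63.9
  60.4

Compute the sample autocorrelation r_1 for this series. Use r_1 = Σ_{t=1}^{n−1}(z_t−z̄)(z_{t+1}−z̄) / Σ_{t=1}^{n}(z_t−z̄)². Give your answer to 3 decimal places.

Mean z̄ = (66.3 + 56.6 + 65.5 + 56.4 + 66.0 + 57.3 + 63.9 + 60.4)/8 = 61.5500
Deviations from mean: 4.7500, -4.9500, 3.9500, -5.1500, 4.4500, -4.2500, 2.3500, -1.1500
Σ(z_t−z̄)(z_{t+1}−z̄) = (-23.5125) + (-19.5525) + (-20.3425) + (-22.9175) + (-18.9125) + (-9.9875) + (-2.7025) = -117.9275
Denominator Σ(z_t−z̄)² = 133.9000
r_1 = -117.9275 / 133.9000 = -0.881

-0.881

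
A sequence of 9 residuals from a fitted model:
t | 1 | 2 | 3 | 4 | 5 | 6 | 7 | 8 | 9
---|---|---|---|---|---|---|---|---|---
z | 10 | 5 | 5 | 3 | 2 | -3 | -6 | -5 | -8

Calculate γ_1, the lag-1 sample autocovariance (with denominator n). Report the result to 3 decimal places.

Mean z̄ = (10 + 5 + 5 + 3 + 2 − 3 − 6 − 5 − 8)/9 = 0.3333
Σ_{t=1}^{8}(z_t−z̄)(z_{t+1}−z̄) = 177.5556
γ_1 = 177.5556 / 9 = 19.728

19.728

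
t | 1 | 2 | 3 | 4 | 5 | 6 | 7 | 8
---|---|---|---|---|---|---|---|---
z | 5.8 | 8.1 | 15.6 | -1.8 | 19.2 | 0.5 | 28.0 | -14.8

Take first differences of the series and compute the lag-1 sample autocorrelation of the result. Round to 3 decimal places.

-0.682

First differences Δz: 2.3, 7.5, -17.4, 21.0, -18.7, 27.5, -42.8
Mean of differences = -2.9429
Numerator Σ(Δz_t−Δz̄)(Δz_{t+1}−Δz̄) = -2512.6976
Denominator Σ(Δz_t−Δz̄)² = 3682.4571
r_1(Δz) = -2512.6976 / 3682.4571 = -0.682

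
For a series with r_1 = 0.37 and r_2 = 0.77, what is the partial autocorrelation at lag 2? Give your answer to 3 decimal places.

0.734

φ_{22} = (r_2 − r_1²) / (1 − r_1²)
r_1² = (0.37)² = 0.1369
Numerator = 0.77 − 0.1369 = 0.6331; denominator = 1 − 0.1369 = 0.8631
φ_{22} = 0.6331 / 0.8631 = 0.734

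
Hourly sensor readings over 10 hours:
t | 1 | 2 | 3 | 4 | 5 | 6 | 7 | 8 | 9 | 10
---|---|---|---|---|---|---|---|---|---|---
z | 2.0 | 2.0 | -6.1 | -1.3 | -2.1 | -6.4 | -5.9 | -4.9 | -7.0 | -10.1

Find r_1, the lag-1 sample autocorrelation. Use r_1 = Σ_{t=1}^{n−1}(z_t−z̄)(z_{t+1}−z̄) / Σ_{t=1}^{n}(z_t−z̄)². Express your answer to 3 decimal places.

Mean z̄ = (2.0 + 2.0 − 6.1 − 1.3 − 2.1 − 6.4 − 5.9 − 4.9 − 7.0 − 10.1)/10 = -3.9800
Numerator Σ_{t=1}^{9}(z_t−z̄)(z_{t+1}−z̄) = 45.5636
Denominator Σ(z_t−z̄)² = 143.6960
r_1 = 45.5636 / 143.6960 = 0.317

0.317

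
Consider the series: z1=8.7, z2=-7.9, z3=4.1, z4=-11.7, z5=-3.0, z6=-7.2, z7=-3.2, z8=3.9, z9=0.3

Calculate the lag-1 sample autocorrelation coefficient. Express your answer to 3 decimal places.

Mean z̄ = (8.7 − 7.9 + 4.1 − 11.7 − 3.0 − 7.2 − 3.2 + 3.9 + 0.3)/9 = -1.7778
Numerator Σ_{t=1}^{8}(z_t−z̄)(z_{t+1}−z̄) = -128.2649
Denominator Σ(z_t−z̄)² = 349.7356
r_1 = -128.2649 / 349.7356 = -0.367

-0.367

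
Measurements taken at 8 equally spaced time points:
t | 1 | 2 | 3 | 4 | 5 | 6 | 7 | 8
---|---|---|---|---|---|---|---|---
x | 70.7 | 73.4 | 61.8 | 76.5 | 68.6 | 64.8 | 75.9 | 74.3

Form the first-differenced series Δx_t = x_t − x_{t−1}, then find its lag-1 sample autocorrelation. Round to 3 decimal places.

First differences Δx: 2.7, -11.6, 14.7, -7.9, -3.8, 11.1, -1.6
Mean of differences = 0.5143
Numerator Σ(Δx_t−Δx̄)(Δx_{t+1}−Δx̄) = -349.4402
Denominator Σ(Δx_t−Δx̄)² = 558.7086
r_1(Δx) = -349.4402 / 558.7086 = -0.625

-0.625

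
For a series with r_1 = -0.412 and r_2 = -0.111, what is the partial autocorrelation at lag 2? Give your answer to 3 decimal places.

φ_{22} = (r_2 − r_1²) / (1 − r_1²)
r_1² = (-0.412)² = 0.169744
Numerator = -0.111 − 0.1697 = -0.2807; denominator = 1 − 0.1697 = 0.8303
φ_{22} = -0.2807 / 0.8303 = -0.338

-0.338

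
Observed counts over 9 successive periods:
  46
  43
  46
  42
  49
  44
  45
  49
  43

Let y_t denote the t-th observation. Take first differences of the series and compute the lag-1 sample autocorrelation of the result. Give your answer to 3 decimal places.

-0.669

First differences Δy: -3, 3, -4, 7, -5, 1, 4, -6
Mean of differences = -0.3750
Numerator Σ(Δy_t−Δȳ)(Δy_{t+1}−Δȳ) = -106.8906
Denominator Σ(Δy_t−Δȳ)² = 159.8750
r_1(Δy) = -106.8906 / 159.8750 = -0.669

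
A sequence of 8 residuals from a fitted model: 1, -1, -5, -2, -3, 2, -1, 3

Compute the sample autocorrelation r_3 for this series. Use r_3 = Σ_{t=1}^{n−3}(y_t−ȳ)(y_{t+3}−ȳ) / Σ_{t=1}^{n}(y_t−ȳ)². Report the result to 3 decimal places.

Mean ȳ = (1 − 1 − 5 − 2 − 3 + 2 − 1 + 3)/8 = -0.7500
Σ(y_t−ȳ)(y_{t+3}−ȳ) = (-2.1875) + (0.5625) + (-11.6875) + (0.3125) + (-8.4375) = -21.4375
Denominator Σ(y_t−ȳ)² = 49.5000
r_3 = -21.4375 / 49.5000 = -0.433

-0.433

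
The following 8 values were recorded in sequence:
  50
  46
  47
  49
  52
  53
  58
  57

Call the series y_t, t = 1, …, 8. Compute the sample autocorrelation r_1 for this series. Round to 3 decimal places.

Mean ȳ = (50 + 46 + 47 + 49 + 52 + 53 + 58 + 57)/8 = 51.5000
Σ(y_t−ȳ)(y_{t+1}−ȳ) = (8.2500) + (24.7500) + (11.2500) + (-1.2500) + (0.7500) + (9.7500) + (35.7500) = 89.2500
Denominator Σ(y_t−ȳ)² = 134.0000
r_1 = 89.2500 / 134.0000 = 0.666

0.666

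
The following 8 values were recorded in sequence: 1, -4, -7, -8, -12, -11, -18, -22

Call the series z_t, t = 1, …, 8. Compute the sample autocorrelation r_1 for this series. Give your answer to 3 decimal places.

Mean z̄ = (1 − 4 − 7 − 8 − 12 − 11 − 18 − 22)/8 = -10.1250
Σ(z_t−z̄)(z_{t+1}−z̄) = (68.1406) + (19.1406) + (6.6406) + (-3.9844) + (1.6406) + (6.8906) + (93.5156) = 191.9844
Denominator Σ(z_t−z̄)² = 382.8750
r_1 = 191.9844 / 382.8750 = 0.501

0.501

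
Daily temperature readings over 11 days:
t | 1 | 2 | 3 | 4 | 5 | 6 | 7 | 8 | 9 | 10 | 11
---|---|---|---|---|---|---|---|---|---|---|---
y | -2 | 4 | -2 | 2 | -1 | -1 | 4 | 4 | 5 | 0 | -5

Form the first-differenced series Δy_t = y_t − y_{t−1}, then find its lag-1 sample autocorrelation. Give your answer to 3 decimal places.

-0.310

First differences Δy: 6, -6, 4, -3, 0, 5, 0, 1, -5, -5
Mean of differences = -0.3000
Numerator Σ(Δy_t−Δȳ)(Δy_{t+1}−Δȳ) = -53.2900
Denominator Σ(Δy_t−Δȳ)² = 172.1000
r_1(Δy) = -53.2900 / 172.1000 = -0.310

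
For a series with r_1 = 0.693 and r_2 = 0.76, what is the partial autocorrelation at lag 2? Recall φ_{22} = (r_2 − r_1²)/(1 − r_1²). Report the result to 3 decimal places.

φ_{22} = (r_2 − r_1²) / (1 − r_1²)
r_1² = (0.693)² = 0.480249
Numerator = 0.76 − 0.4802 = 0.2798; denominator = 1 − 0.4802 = 0.5198
φ_{22} = 0.2798 / 0.5198 = 0.538

0.538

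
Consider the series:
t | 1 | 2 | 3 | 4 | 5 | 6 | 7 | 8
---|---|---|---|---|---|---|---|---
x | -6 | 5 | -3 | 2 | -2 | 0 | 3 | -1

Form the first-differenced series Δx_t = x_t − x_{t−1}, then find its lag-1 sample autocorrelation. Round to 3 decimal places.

-0.641

First differences Δx: 11, -8, 5, -4, 2, 3, -4
Mean of differences = 0.7143
Numerator Σ(Δx_t−Δx̄)(Δx_{t+1}−Δx̄) = -161.0816
Denominator Σ(Δx_t−Δx̄)² = 251.4286
r_1(Δx) = -161.0816 / 251.4286 = -0.641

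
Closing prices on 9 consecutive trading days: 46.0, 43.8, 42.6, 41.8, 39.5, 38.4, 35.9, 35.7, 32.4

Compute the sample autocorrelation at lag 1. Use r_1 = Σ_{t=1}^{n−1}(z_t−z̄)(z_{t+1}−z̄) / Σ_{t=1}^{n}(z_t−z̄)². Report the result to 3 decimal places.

Mean z̄ = (46.0 + 43.8 + 42.6 + 41.8 + 39.5 + 38.4 + 35.9 + 35.7 + 32.4)/9 = 39.5667
Numerator Σ_{t=1}^{8}(z_t−z̄)(z_{t+1}−z̄) = 92.9456
Denominator Σ(z_t−z̄)² = 154.6200
r_1 = 92.9456 / 154.6200 = 0.601

0.601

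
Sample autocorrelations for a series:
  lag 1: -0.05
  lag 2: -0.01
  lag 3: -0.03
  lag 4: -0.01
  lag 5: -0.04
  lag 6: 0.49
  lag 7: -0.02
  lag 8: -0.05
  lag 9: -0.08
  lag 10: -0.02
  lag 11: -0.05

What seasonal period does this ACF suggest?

The largest autocorrelation is r_6 = 0.49; the remaining lags stay at or below -0.01.
The dominant spike at lag 6 indicates a seasonal period of 6.

6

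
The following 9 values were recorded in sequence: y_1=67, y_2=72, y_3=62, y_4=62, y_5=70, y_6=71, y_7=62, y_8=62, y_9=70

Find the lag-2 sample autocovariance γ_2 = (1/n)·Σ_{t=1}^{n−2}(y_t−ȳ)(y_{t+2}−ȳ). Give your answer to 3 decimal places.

Mean ȳ = (67 + 72 + 62 + 62 + 70 + 71 + 62 + 62 + 70)/9 = 66.4444
Σ_{t=1}^{7}(y_t−ȳ)(y_{t+2}−ȳ) = -115.0617
γ_2 = -115.0617 / 9 = -12.785

-12.785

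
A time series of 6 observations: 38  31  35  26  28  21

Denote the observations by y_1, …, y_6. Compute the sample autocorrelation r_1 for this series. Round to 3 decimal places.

0.099

Mean ȳ = (38 + 31 + 35 + 26 + 28 + 21)/6 = 29.8333
Deviations from mean: 8.1667, 1.1667, 5.1667, -3.8333, -1.8333, -8.8333
Σ(y_t−ȳ)(y_{t+1}−ȳ) = (9.5278) + (6.0278) + (-19.8056) + (7.0278) + (16.1944) = 18.9722
Denominator Σ(y_t−ȳ)² = 190.8333
r_1 = 18.9722 / 190.8333 = 0.099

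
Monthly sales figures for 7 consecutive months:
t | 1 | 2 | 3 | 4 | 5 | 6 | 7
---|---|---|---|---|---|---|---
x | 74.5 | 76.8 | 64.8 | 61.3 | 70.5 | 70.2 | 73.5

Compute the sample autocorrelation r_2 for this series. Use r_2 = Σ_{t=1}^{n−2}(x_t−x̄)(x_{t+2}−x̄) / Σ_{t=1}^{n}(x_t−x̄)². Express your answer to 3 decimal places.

Mean x̄ = (74.5 + 76.8 + 64.8 + 61.3 + 70.5 + 70.2 + 73.5)/7 = 70.2286
Deviations from mean: 4.2714, 6.5714, -5.4286, -8.9286, 0.2714, -0.0286, 3.2714
Σ(x_t−x̄)(x_{t+2}−x̄) = (-23.1878) + (-58.6735) + (-1.4735) + (0.2551) + (0.8880) = -82.1916
Denominator Σ(x_t−x̄)² = 181.3943
r_2 = -82.1916 / 181.3943 = -0.453

-0.453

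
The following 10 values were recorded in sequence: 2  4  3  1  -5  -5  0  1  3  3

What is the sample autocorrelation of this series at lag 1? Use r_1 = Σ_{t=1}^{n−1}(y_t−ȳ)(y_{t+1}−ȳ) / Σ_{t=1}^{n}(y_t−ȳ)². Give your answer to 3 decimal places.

Mean ȳ = (2 + 4 + 3 + 1 − 5 − 5 + 0 + 1 + 3 + 3)/10 = 0.7000
Numerator Σ_{t=1}^{9}(y_t−ȳ)(y_{t+1}−ȳ) = 53.1100
Denominator Σ(y_t−ȳ)² = 94.1000
r_1 = 53.1100 / 94.1000 = 0.564

0.564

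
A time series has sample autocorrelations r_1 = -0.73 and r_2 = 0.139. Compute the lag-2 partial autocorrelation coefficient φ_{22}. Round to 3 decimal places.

φ_{22} = (r_2 − r_1²) / (1 − r_1²)
r_1² = (-0.73)² = 0.5329
Numerator = 0.139 − 0.5329 = -0.3939; denominator = 1 − 0.5329 = 0.4671
φ_{22} = -0.3939 / 0.4671 = -0.843

-0.843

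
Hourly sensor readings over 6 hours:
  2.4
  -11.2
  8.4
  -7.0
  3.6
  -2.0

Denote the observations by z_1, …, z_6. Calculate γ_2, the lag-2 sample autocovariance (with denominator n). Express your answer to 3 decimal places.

Mean z̄ = (2.4 − 11.2 + 8.4 − 7.0 + 3.6 − 2.0)/6 = -0.9667
Σ_{t=1}^{4}(z_t−z̄)(z_{t+2}−z̄) = 142.2844
γ_2 = 142.2844 / 6 = 23.714

23.714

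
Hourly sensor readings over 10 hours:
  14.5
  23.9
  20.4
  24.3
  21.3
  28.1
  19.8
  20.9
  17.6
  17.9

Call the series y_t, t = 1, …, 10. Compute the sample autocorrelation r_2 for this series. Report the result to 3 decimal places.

Mean ȳ = (14.5 + 23.9 + 20.4 + 24.3 + 21.3 + 28.1 + 19.8 + 20.9 + 17.6 + 17.9)/10 = 20.8700
Numerator Σ_{t=1}^{8}(y_t−ȳ)(y_{t+2}−ȳ) = 41.1502
Denominator Σ(y_t−ȳ)² = 134.8610
r_2 = 41.1502 / 134.8610 = 0.305

0.305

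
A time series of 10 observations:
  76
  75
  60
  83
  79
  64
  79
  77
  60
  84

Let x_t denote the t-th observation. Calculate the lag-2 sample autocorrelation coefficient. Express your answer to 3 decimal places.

Mean x̄ = (76 + 75 + 60 + 83 + 79 + 64 + 79 + 77 + 60 + 84)/10 = 73.7000
Numerator Σ_{t=1}^{8}(x_t−x̄)(x_{t+2}−x̄) = -224.7800
Denominator Σ(x_t−x̄)² = 736.1000
r_2 = -224.7800 / 736.1000 = -0.305

-0.305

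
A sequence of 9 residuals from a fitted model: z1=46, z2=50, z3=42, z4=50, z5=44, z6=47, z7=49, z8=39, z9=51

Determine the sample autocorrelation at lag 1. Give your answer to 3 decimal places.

Mean z̄ = (46 + 50 + 42 + 50 + 44 + 47 + 49 + 39 + 51)/9 = 46.4444
Numerator Σ_{t=1}^{8}(z_t−z̄)(z_{t+1}−z̄) = -94.7531
Denominator Σ(z_t−z̄)² = 134.2222
r_1 = -94.7531 / 134.2222 = -0.706

-0.706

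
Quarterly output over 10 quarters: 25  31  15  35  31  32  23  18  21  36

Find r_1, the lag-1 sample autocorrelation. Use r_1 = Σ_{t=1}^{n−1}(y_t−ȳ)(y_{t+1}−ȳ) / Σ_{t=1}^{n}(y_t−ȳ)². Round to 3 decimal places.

-0.181

Mean ȳ = (25 + 31 + 15 + 35 + 31 + 32 + 23 + 18 + 21 + 36)/10 = 26.7000
Numerator Σ_{t=1}^{9}(y_t−ȳ)(y_{t+1}−ȳ) = -87.0900
Denominator Σ(y_t−ȳ)² = 482.1000
r_1 = -87.0900 / 482.1000 = -0.181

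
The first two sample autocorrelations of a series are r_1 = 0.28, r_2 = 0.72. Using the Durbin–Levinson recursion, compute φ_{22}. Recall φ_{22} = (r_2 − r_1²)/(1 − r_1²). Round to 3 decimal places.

φ_{22} = (r_2 − r_1²) / (1 − r_1²)
r_1² = (0.28)² = 0.0784
Numerator = 0.72 − 0.0784 = 0.6416; denominator = 1 − 0.0784 = 0.9216
φ_{22} = 0.6416 / 0.9216 = 0.696

0.696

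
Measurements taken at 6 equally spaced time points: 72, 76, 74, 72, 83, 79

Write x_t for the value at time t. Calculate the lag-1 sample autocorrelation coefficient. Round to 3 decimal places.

Mean x̄ = (72 + 76 + 74 + 72 + 83 + 79)/6 = 76.0000
Deviations from mean: -4.0000, 0.0000, -2.0000, -4.0000, 7.0000, 3.0000
Numerator Σ_{t=1}^{5}(x_t−x̄)(x_{t+1}−x̄) = 1.0000
Denominator Σ(x_t−x̄)² = 94.0000
r_1 = 1.0000 / 94.0000 = 0.011

0.011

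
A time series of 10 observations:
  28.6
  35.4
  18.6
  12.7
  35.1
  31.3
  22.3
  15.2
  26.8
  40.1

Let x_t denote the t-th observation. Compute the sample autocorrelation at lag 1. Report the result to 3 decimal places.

0.013

Mean x̄ = (28.6 + 35.4 + 18.6 + 12.7 + 35.1 + 31.3 + 22.3 + 15.2 + 26.8 + 40.1)/10 = 26.6100
Numerator Σ_{t=1}^{9}(x_t−x̄)(x_{t+1}−x̄) = 9.5839
Denominator Σ(x_t−x̄)² = 763.7290
r_1 = 9.5839 / 763.7290 = 0.013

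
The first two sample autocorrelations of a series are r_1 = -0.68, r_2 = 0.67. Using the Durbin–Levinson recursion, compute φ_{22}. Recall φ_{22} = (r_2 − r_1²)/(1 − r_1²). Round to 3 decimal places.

0.386

φ_{22} = (r_2 − r_1²) / (1 − r_1²)
r_1² = (-0.68)² = 0.4624
Numerator = 0.67 − 0.4624 = 0.2076; denominator = 1 − 0.4624 = 0.5376
φ_{22} = 0.2076 / 0.5376 = 0.386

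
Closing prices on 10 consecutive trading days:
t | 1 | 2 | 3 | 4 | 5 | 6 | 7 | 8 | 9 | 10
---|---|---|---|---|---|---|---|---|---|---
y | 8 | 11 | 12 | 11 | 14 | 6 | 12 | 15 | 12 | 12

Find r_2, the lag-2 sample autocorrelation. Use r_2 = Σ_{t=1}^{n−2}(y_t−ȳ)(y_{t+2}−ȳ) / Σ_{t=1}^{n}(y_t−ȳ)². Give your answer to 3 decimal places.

Mean ȳ = (8 + 11 + 12 + 11 + 14 + 6 + 12 + 15 + 12 + 12)/10 = 11.3000
Numerator Σ_{t=1}^{8}(y_t−ȳ)(y_{t+2}−ȳ) = -13.3800
Denominator Σ(y_t−ȳ)² = 62.1000
r_2 = -13.3800 / 62.1000 = -0.215

-0.215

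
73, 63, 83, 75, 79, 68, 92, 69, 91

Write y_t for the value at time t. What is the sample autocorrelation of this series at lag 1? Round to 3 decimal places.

Mean ȳ = (73 + 63 + 83 + 75 + 79 + 68 + 92 + 69 + 91)/9 = 77.0000
Numerator Σ_{t=1}^{8}(y_t−ȳ)(y_{t+1}−ȳ) = -429.0000
Denominator Σ(y_t−ȳ)² = 822.0000
r_1 = -429.0000 / 822.0000 = -0.522

-0.522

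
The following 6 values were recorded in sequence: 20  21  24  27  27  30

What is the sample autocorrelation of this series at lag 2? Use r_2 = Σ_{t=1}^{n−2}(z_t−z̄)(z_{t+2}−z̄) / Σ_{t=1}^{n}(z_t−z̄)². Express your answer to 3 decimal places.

0.068

Mean z̄ = (20 + 21 + 24 + 27 + 27 + 30)/6 = 24.8333
Deviations from mean: -4.8333, -3.8333, -0.8333, 2.1667, 2.1667, 5.1667
Σ(z_t−z̄)(z_{t+2}−z̄) = (4.0278) + (-8.3056) + (-1.8056) + (11.1944) = 5.1111
Denominator Σ(z_t−z̄)² = 74.8333
r_2 = 5.1111 / 74.8333 = 0.068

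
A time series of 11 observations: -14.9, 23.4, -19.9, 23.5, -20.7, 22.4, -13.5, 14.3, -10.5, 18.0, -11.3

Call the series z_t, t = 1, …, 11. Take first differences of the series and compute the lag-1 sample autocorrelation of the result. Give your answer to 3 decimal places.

-0.907

First differences Δz: 38.3, -43.3, 43.4, -44.2, 43.1, -35.9, 27.8, -24.8, 28.5, -29.3
Mean of differences = 0.3600
Numerator Σ(Δz_t−Δz̄)(Δz_{t+1}−Δz̄) = -12135.6956
Denominator Σ(Δz_t−Δz̄)² = 13382.7240
r_1(Δz) = -12135.6956 / 13382.7240 = -0.907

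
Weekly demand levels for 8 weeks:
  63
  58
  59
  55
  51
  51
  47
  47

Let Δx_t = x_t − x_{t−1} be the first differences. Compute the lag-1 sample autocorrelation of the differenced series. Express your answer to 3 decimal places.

First differences Δx: -5, 1, -4, -4, 0, -4, 0
Mean of differences = -2.2857
Numerator Σ(Δx_t−Δx̄)(Δx_{t+1}−Δx̄) = -23.3673
Denominator Σ(Δx_t−Δx̄)² = 37.4286
r_1(Δx) = -23.3673 / 37.4286 = -0.624

-0.624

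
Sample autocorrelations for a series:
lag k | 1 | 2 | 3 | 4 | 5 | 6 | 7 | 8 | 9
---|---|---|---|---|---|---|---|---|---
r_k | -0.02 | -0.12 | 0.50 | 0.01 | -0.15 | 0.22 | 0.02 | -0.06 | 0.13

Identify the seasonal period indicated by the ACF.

3

The largest autocorrelation is r_3 = 0.50, with a weaker echo at lag 6 (0.22); the remaining lags stay at or below 0.13.
The dominant spike at lag 3 indicates a seasonal period of 3.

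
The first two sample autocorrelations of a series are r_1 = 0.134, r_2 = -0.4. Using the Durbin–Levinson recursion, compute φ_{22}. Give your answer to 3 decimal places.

-0.426

φ_{22} = (r_2 − r_1²) / (1 − r_1²)
r_1² = (0.134)² = 0.017956
Numerator = -0.4 − 0.0180 = -0.4180; denominator = 1 − 0.0180 = 0.9820
φ_{22} = -0.4180 / 0.9820 = -0.426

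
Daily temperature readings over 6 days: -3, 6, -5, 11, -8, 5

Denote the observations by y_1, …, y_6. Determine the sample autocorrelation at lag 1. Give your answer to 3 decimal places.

-0.861

Mean ȳ = (-3 + 6 − 5 + 11 − 8 + 5)/6 = 1.0000
Deviations from mean: -4.0000, 5.0000, -6.0000, 10.0000, -9.0000, 4.0000
Numerator Σ_{t=1}^{5}(y_t−ȳ)(y_{t+1}−ȳ) = -236.0000
Denominator Σ(y_t−ȳ)² = 274.0000
r_1 = -236.0000 / 274.0000 = -0.861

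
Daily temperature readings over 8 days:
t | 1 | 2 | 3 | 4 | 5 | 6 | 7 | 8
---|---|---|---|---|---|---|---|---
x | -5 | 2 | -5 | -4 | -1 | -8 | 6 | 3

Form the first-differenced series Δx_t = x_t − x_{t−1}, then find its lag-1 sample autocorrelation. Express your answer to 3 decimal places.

-0.623

First differences Δx: 7, -7, 1, 3, -7, 14, -3
Mean of differences = 1.1429
Numerator Σ(Δx_t−Δx̄)(Δx_{t+1}−Δx̄) = -219.8776
Denominator Σ(Δx_t−Δx̄)² = 352.8571
r_1(Δx) = -219.8776 / 352.8571 = -0.623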